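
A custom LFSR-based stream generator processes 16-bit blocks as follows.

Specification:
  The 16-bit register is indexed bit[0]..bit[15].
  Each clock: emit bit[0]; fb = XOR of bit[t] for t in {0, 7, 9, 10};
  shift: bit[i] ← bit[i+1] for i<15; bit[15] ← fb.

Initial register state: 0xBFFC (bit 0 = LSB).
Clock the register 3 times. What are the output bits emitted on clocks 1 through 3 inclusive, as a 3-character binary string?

reg_0 = 0xBFFC
clock 1: out=0, reg = 0xDFFE
clock 2: out=0, reg = 0xEFFF
clock 3: out=1, reg = 0x77FF

001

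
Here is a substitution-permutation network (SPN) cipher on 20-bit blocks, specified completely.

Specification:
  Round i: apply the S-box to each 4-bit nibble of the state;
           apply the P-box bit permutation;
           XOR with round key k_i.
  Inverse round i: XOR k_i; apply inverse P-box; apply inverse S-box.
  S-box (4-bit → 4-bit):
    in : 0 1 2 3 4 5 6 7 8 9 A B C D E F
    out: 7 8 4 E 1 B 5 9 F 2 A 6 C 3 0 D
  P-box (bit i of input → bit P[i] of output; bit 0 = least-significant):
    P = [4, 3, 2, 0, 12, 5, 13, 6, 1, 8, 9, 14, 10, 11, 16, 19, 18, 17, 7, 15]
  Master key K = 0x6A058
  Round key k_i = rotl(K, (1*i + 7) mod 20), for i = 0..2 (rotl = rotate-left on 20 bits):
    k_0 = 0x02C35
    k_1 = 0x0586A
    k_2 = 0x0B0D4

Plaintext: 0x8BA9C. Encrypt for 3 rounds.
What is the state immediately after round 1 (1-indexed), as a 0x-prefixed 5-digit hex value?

s_0 = plaintext = 0x8BA9C
s_1 = Round(s_0, k_0) = 0x7E590
s_2 = Round(s_1, k_1) = 0x49954
s_3 = Round(s_2, k_2) = 0x4A9A4

0x7E590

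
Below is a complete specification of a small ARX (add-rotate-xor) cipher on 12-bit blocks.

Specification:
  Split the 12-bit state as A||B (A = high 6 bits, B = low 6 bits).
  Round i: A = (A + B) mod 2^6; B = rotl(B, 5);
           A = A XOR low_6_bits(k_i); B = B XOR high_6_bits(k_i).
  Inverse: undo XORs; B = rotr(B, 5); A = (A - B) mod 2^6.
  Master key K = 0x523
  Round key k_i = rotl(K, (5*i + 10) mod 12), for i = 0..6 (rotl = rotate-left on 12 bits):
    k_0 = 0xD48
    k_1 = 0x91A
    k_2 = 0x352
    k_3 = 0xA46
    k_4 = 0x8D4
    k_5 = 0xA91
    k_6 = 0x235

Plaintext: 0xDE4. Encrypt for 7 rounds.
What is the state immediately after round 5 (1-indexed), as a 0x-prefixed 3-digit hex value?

0x4FE

s_0 = plaintext = 0xDE4
s_1 = Round(s_0, k_0) = 0x4E7
s_2 = Round(s_1, k_1) = 0x817
s_3 = Round(s_2, k_2) = 0x966
s_4 = Round(s_3, k_3) = 0x37A
s_5 = Round(s_4, k_4) = 0x4FE
s_6 = Round(s_5, k_5) = 0x035
s_7 = Round(s_6, k_6) = 0x032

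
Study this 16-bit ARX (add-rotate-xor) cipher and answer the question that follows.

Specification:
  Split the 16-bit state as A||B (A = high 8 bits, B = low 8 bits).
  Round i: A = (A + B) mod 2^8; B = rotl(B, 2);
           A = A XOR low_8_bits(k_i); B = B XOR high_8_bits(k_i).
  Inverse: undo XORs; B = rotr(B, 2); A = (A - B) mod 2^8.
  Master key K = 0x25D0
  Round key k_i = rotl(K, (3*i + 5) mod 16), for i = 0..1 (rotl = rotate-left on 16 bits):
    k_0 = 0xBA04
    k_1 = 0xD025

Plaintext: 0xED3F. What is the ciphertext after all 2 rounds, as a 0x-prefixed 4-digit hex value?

s_0 = plaintext = 0xED3F
s_1 = Round(s_0, k_0) = 0x2846
s_2 = Round(s_1, k_1) = 0x4BC9

0x4BC9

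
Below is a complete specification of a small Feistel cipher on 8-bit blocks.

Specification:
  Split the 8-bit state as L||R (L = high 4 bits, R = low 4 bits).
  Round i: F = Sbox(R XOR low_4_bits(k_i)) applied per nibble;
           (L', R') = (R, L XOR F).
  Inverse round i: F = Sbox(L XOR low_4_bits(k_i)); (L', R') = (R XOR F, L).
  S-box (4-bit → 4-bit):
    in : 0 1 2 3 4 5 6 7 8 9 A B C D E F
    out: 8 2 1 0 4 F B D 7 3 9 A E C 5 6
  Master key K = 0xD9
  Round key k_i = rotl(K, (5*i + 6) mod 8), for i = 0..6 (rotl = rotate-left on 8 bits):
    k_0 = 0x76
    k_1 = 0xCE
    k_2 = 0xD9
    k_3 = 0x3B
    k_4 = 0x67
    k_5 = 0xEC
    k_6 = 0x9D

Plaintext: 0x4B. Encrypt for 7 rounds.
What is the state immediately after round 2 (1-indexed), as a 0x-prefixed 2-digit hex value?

0x80

s_0 = plaintext = 0x4B
s_1 = Round(s_0, k_0) = 0xB8
s_2 = Round(s_1, k_1) = 0x80
s_3 = Round(s_2, k_2) = 0x0B
s_4 = Round(s_3, k_3) = 0xB8
s_5 = Round(s_4, k_4) = 0x8D
s_6 = Round(s_5, k_5) = 0xDA
s_7 = Round(s_6, k_6) = 0xA0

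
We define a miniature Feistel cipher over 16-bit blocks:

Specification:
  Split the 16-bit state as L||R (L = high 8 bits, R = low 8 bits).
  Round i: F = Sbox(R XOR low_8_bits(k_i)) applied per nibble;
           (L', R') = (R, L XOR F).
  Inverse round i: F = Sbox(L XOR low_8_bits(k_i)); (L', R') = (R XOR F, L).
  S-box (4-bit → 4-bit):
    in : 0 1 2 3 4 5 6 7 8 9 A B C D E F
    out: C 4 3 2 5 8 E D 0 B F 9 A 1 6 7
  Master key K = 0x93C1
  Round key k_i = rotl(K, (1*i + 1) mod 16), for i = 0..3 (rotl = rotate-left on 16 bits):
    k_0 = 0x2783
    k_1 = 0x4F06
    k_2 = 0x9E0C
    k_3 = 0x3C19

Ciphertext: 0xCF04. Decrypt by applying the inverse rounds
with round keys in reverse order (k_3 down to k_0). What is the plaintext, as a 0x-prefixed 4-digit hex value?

s_0 = ciphertext = 0xCF04
s_1 = InvRound(s_0, k_3) = 0x1ACF
s_2 = InvRound(s_1, k_2) = 0x811A
s_3 = InvRound(s_2, k_1) = 0x1781
s_4 = InvRound(s_3, k_0) = 0x3417

0x3417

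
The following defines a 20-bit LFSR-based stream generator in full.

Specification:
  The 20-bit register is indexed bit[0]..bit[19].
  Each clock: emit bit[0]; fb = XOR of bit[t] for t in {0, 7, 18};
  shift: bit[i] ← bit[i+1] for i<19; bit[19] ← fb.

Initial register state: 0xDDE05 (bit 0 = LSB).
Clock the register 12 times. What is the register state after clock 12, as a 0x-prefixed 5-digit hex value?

reg_0 = 0xDDE05
clock 1: out=1, reg = 0x6EF02
clock 2: out=0, reg = 0xB7781
clock 3: out=1, reg = 0x5BBC0
clock 4: out=0, reg = 0x2DDE0
clock 5: out=0, reg = 0x96EF0
clock 6: out=0, reg = 0xCB778
clock 7: out=0, reg = 0xE5BBC
clock 8: out=0, reg = 0x72DDE
clock 9: out=0, reg = 0x396EF
clock 10: out=1, reg = 0x1CB77
clock 11: out=1, reg = 0x8E5BB
clock 12: out=1, reg = 0x472DD

0x472DD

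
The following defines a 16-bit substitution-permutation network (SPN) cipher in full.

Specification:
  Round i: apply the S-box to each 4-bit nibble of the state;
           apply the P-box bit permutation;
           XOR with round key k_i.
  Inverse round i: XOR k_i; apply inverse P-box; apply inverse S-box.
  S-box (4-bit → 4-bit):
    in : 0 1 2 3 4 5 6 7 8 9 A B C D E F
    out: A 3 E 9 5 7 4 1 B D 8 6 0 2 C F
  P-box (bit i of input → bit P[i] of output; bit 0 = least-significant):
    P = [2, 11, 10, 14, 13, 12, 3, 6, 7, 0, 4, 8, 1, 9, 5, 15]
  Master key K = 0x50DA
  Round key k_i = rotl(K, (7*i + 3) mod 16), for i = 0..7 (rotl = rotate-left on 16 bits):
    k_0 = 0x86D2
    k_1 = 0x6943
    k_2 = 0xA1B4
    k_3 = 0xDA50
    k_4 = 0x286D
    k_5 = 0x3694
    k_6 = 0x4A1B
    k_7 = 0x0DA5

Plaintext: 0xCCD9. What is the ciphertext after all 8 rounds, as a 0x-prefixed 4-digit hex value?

0x83C8

s_0 = plaintext = 0xCCD9
s_1 = Round(s_0, k_0) = 0xD2D6
s_2 = Round(s_1, k_1) = 0x7E52
s_3 = Round(s_2, k_2) = 0xDCAE
s_4 = Round(s_3, k_3) = 0x9C10
s_5 = Round(s_4, k_4) = 0xD04F
s_6 = Round(s_5, k_5) = 0x5999
s_7 = Round(s_6, k_6) = 0x2DE5
s_8 = Round(s_7, k_7) = 0x83C8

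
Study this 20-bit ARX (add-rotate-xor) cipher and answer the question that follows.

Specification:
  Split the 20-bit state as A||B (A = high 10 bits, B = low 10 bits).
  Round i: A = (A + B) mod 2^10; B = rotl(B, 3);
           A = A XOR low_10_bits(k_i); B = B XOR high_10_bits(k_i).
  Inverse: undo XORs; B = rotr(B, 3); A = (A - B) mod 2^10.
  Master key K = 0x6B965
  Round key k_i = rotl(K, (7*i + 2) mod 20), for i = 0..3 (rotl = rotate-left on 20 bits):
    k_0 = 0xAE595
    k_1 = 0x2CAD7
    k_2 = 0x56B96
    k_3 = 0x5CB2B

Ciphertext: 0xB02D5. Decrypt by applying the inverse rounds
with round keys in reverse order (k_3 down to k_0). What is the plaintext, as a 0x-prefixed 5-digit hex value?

0x68AA8

s_0 = ciphertext = 0xB02D5
s_1 = InvRound(s_0, k_3) = 0x7DFF4
s_2 = InvRound(s_1, k_2) = 0xC3355
s_3 = InvRound(s_2, k_1) = 0x77FFC
s_4 = InvRound(s_3, k_0) = 0x68AA8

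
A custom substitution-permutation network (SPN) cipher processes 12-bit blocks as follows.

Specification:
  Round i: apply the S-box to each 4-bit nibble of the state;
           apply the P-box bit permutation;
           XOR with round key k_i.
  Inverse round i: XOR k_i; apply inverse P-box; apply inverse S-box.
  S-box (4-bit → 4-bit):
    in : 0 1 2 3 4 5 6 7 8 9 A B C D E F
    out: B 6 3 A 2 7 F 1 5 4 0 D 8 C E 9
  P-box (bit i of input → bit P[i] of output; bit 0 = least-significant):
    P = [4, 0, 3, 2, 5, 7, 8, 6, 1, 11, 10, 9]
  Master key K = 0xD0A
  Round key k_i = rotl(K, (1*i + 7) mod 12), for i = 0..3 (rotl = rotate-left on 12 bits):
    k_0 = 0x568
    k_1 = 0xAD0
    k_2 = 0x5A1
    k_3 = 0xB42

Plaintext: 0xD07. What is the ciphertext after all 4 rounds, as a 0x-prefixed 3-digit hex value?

s_0 = plaintext = 0xD07
s_1 = Round(s_0, k_0) = 0x398
s_2 = Round(s_1, k_1) = 0x1C8
s_3 = Round(s_2, k_2) = 0x9F9
s_4 = Round(s_3, k_3) = 0xF2A

0xF2A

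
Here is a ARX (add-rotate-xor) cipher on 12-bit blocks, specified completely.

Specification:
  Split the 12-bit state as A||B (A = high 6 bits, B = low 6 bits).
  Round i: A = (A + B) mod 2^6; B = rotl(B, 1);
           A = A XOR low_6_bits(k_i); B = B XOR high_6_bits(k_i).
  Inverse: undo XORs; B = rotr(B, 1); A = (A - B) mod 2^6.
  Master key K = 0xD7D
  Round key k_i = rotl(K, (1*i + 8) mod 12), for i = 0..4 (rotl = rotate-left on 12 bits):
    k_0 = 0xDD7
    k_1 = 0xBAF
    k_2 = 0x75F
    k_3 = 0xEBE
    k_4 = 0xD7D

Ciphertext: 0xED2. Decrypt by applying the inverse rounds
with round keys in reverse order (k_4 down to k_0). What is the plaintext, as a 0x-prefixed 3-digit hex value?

0x71F

s_0 = ciphertext = 0xED2
s_1 = InvRound(s_0, k_4) = 0x4F3
s_2 = InvRound(s_1, k_3) = 0x264
s_3 = InvRound(s_2, k_2) = 0x6BC
s_4 = InvRound(s_3, k_1) = 0xB09
s_5 = InvRound(s_4, k_0) = 0x71F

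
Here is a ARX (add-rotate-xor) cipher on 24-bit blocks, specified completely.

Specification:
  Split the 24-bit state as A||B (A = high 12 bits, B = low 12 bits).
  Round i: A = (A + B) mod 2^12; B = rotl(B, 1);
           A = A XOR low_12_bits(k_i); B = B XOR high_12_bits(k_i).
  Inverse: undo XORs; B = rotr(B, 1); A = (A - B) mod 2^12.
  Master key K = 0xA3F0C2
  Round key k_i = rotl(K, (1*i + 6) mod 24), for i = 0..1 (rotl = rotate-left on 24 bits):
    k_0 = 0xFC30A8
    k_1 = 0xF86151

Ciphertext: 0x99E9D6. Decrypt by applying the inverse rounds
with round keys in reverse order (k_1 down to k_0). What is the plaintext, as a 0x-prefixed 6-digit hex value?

s_0 = ciphertext = 0x99E9D6
s_1 = InvRound(s_0, k_1) = 0x5A7328
s_2 = InvRound(s_1, k_0) = 0x69AE75

0x69AE75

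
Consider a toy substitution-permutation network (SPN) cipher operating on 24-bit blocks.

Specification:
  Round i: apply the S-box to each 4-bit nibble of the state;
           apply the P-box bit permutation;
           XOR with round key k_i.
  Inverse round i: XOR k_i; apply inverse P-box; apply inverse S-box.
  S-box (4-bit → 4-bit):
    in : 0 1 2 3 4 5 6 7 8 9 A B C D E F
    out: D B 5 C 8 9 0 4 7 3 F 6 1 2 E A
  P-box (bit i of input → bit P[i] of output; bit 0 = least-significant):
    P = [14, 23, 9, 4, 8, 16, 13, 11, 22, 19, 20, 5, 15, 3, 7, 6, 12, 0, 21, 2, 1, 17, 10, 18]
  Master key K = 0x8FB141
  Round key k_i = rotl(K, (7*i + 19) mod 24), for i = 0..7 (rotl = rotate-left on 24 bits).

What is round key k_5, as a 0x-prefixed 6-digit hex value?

0xEC5063

K = 0x8FB141
k_0 = rotl(K, (7*0+19) mod 24) = rotl(K, 19) = 0x0C7D8A
k_1 = rotl(K, (7*1+19) mod 24) = rotl(K, 2) = 0x3EC506
k_2 = rotl(K, (7*2+19) mod 24) = rotl(K, 9) = 0x62831F
k_3 = rotl(K, (7*3+19) mod 24) = rotl(K, 16) = 0x418FB1
k_4 = rotl(K, (7*4+19) mod 24) = rotl(K, 23) = 0xC7D8A0
k_5 = rotl(K, (7*5+19) mod 24) = rotl(K, 6) = 0xEC5063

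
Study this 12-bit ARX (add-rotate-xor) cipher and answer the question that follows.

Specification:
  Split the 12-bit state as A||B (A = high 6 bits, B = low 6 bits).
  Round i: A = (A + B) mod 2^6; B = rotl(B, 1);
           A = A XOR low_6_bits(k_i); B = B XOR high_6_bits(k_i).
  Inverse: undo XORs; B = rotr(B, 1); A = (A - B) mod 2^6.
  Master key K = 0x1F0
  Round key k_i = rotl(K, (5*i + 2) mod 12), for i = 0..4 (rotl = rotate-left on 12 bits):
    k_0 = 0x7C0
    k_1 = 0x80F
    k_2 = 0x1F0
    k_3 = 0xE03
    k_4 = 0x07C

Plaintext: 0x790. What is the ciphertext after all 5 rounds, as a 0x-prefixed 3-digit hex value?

0x217

s_0 = plaintext = 0x790
s_1 = Round(s_0, k_0) = 0xBBF
s_2 = Round(s_1, k_1) = 0x89F
s_3 = Round(s_2, k_2) = 0xC79
s_4 = Round(s_3, k_3) = 0xA4B
s_5 = Round(s_4, k_4) = 0x217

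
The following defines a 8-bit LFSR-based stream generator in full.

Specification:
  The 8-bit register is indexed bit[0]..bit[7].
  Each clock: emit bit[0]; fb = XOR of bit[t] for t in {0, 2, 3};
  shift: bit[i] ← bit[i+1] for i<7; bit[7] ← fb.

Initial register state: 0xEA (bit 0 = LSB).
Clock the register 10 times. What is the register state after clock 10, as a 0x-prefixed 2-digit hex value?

0xCB

reg_0 = 0xEA
clock 1: out=0, reg = 0xF5
clock 2: out=1, reg = 0x7A
clock 3: out=0, reg = 0xBD
clock 4: out=1, reg = 0xDE
clock 5: out=0, reg = 0x6F
clock 6: out=1, reg = 0xB7
clock 7: out=1, reg = 0x5B
clock 8: out=1, reg = 0x2D
clock 9: out=1, reg = 0x96
clock 10: out=0, reg = 0xCB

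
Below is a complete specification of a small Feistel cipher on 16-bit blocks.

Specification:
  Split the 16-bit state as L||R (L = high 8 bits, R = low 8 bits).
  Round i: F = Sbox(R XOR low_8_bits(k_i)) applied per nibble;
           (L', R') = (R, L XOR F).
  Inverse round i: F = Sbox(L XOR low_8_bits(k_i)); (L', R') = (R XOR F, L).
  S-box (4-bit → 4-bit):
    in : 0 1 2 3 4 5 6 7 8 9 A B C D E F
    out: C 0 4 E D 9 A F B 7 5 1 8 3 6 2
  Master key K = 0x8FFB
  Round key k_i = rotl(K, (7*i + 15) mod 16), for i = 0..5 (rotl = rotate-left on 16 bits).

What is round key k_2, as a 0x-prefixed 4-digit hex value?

0x71FF

K = 0x8FFB
k_0 = rotl(K, (7*0+15) mod 16) = rotl(K, 15) = 0xC7FD
k_1 = rotl(K, (7*1+15) mod 16) = rotl(K, 6) = 0xFEE3
k_2 = rotl(K, (7*2+15) mod 16) = rotl(K, 13) = 0x71FF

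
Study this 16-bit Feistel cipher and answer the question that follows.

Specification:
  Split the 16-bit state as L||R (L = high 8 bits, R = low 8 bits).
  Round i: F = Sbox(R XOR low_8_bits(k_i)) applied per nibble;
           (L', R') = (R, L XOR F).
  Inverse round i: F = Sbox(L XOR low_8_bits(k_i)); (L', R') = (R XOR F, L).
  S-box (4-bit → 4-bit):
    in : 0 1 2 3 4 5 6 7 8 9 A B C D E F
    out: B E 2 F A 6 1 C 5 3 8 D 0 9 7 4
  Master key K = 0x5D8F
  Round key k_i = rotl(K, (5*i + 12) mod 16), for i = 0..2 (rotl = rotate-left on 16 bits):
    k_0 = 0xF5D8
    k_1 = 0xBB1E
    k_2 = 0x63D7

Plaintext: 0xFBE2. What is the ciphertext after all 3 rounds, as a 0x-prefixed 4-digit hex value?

0x0B93

s_0 = plaintext = 0xFBE2
s_1 = Round(s_0, k_0) = 0xE203
s_2 = Round(s_1, k_1) = 0x030B
s_3 = Round(s_2, k_2) = 0x0B93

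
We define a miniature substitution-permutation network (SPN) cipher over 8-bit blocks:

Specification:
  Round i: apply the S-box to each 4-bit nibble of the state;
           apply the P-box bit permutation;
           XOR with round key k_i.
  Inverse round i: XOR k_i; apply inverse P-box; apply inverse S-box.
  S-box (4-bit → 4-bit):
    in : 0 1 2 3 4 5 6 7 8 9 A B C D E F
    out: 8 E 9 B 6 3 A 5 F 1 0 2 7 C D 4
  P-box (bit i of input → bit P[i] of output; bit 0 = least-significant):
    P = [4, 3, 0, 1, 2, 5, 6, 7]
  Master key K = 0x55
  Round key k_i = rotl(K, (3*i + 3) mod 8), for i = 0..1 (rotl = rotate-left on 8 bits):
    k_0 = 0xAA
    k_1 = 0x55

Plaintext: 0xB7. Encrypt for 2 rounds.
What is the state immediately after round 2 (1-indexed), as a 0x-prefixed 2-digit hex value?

0x59

s_0 = plaintext = 0xB7
s_1 = Round(s_0, k_0) = 0x9B
s_2 = Round(s_1, k_1) = 0x59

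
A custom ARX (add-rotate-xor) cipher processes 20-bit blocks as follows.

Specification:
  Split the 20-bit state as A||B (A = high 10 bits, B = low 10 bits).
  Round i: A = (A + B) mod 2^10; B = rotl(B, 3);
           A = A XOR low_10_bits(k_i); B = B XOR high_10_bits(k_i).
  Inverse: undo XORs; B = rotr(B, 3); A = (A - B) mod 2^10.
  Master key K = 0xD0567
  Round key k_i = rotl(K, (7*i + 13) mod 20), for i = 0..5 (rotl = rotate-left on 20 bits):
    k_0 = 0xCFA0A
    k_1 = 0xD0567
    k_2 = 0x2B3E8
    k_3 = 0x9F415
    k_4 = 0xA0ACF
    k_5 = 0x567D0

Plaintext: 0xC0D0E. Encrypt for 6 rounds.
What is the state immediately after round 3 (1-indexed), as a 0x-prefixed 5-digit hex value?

s_0 = plaintext = 0xC0D0E
s_1 = Round(s_0, k_0) = 0x86F4C
s_2 = Round(s_1, k_1) = 0x00127
s_3 = Round(s_2, k_2) = 0xB3D96
s_4 = Round(s_3, k_3) = 0x1C2CE
s_5 = Round(s_4, k_4) = 0x7C4F7
s_6 = Round(s_5, k_5) = 0x4E2E0

0xB3D96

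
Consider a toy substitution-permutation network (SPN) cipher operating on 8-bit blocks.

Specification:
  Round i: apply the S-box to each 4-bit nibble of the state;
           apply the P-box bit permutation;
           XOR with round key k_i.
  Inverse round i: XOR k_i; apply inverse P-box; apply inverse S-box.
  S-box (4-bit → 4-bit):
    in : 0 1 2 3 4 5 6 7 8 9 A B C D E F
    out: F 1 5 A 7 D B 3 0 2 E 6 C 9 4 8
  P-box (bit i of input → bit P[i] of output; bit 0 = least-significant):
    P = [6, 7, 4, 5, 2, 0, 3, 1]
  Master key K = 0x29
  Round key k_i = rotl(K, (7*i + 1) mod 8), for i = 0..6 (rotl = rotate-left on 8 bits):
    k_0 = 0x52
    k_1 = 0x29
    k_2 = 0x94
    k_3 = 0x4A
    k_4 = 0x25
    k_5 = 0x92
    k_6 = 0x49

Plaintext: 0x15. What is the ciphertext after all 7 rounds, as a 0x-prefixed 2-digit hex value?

0x86

s_0 = plaintext = 0x15
s_1 = Round(s_0, k_0) = 0x26
s_2 = Round(s_1, k_1) = 0xC5
s_3 = Round(s_2, k_2) = 0xEE
s_4 = Round(s_3, k_3) = 0x52
s_5 = Round(s_4, k_4) = 0x7B
s_6 = Round(s_5, k_5) = 0x07
s_7 = Round(s_6, k_6) = 0x86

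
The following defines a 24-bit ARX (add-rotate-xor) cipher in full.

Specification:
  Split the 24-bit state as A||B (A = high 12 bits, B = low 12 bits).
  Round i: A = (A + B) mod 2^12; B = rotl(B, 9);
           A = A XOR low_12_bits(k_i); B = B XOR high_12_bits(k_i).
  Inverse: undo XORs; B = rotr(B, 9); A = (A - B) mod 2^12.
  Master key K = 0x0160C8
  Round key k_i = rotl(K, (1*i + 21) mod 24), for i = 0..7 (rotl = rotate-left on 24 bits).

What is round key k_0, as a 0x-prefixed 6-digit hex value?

K = 0x0160C8
k_0 = rotl(K, (1*0+21) mod 24) = rotl(K, 21) = 0x002C19

0x002C19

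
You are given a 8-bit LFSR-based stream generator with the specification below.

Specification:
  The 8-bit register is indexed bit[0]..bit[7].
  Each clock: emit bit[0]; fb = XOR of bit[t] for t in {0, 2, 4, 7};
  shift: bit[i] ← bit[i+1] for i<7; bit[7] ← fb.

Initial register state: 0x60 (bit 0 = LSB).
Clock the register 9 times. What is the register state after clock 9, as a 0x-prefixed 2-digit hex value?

0xE5

reg_0 = 0x60
clock 1: out=0, reg = 0x30
clock 2: out=0, reg = 0x98
clock 3: out=0, reg = 0x4C
clock 4: out=0, reg = 0xA6
clock 5: out=0, reg = 0x53
clock 6: out=1, reg = 0x29
clock 7: out=1, reg = 0x94
clock 8: out=0, reg = 0xCA
clock 9: out=0, reg = 0xE5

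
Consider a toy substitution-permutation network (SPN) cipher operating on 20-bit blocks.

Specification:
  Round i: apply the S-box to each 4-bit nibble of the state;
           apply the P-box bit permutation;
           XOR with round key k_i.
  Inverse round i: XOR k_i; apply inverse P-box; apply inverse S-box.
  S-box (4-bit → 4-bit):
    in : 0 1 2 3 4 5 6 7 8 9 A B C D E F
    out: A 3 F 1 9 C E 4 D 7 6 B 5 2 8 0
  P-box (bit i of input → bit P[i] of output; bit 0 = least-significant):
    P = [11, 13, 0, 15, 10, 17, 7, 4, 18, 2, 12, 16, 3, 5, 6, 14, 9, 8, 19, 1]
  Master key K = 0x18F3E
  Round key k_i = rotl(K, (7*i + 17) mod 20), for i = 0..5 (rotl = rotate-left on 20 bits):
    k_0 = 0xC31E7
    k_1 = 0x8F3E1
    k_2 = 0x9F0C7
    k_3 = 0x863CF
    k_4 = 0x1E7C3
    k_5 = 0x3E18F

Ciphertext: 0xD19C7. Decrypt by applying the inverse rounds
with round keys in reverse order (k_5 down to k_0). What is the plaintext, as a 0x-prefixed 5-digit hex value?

s_0 = ciphertext = 0xD19C7
s_1 = InvRound(s_0, k_5) = 0x78CDB
s_2 = InvRound(s_1, k_4) = 0x14301
s_3 = InvRound(s_2, k_3) = 0x5C07D
s_4 = InvRound(s_3, k_2) = 0x51C5D
s_5 = InvRound(s_4, k_1) = 0x9BB8B
s_6 = InvRound(s_5, k_0) = 0x39BF4

0x39BF4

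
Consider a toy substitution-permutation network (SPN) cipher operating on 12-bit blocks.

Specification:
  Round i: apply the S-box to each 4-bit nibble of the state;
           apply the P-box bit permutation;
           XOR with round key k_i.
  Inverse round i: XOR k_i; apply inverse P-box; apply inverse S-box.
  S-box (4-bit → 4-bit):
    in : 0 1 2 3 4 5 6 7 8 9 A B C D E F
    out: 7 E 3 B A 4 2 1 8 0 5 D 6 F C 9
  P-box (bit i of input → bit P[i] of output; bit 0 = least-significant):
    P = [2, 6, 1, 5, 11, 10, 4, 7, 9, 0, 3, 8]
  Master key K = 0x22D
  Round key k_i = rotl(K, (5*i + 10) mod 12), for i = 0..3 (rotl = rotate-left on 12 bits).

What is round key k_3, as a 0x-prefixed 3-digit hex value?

K = 0x22D
k_0 = rotl(K, (5*0+10) mod 12) = rotl(K, 10) = 0x48B
k_1 = rotl(K, (5*1+10) mod 12) = rotl(K, 3) = 0x169
k_2 = rotl(K, (5*2+10) mod 12) = rotl(K, 8) = 0xD22
k_3 = rotl(K, (5*3+10) mod 12) = rotl(K, 1) = 0x45A

0x45A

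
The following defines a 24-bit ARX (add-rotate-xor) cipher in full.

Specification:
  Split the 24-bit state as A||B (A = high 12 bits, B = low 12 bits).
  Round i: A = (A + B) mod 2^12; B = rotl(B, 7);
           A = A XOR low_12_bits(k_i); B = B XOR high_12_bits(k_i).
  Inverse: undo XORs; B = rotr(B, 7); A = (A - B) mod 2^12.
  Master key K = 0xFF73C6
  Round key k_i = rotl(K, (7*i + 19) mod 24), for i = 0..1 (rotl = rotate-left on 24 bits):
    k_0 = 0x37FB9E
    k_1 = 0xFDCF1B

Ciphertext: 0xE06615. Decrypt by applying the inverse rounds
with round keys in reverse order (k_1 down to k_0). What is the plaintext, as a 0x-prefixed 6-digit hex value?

s_0 = ciphertext = 0xE06615
s_1 = InvRound(s_0, k_1) = 0x7EA933
s_2 = InvRound(s_1, k_0) = 0x2E0994

0x2E0994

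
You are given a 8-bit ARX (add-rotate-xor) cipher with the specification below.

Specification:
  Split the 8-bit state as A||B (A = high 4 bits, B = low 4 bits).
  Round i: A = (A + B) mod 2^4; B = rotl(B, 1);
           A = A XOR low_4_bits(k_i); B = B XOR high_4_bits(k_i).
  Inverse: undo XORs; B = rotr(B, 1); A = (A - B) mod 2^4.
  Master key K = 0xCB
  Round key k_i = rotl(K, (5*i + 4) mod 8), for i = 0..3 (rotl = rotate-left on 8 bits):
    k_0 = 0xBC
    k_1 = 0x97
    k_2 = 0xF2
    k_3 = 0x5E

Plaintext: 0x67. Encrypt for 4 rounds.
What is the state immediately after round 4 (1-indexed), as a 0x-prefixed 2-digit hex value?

0x16

s_0 = plaintext = 0x67
s_1 = Round(s_0, k_0) = 0x15
s_2 = Round(s_1, k_1) = 0x13
s_3 = Round(s_2, k_2) = 0x69
s_4 = Round(s_3, k_3) = 0x16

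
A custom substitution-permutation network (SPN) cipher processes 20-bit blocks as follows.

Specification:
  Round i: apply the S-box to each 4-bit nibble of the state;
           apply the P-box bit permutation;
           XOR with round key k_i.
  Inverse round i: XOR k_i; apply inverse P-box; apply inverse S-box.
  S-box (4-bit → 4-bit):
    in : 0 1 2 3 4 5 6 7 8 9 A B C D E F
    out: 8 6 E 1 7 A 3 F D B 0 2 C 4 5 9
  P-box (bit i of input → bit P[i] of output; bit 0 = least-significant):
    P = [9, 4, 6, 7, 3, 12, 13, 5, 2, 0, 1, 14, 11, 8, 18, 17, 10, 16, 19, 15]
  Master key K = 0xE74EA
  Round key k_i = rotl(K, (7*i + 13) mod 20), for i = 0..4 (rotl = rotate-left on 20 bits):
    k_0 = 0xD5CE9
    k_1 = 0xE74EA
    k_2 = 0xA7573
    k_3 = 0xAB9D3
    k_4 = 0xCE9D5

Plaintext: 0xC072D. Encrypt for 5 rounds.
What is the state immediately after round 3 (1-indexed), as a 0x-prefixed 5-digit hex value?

0x198D8

s_0 = plaintext = 0xC072D
s_1 = Round(s_0, k_0) = 0x7AC8E
s_2 = Round(s_1, k_1) = 0x79280
s_3 = Round(s_2, k_2) = 0x198D8
s_4 = Round(s_3, k_3) = 0x1D215
s_5 = Round(s_4, k_4) = 0x19946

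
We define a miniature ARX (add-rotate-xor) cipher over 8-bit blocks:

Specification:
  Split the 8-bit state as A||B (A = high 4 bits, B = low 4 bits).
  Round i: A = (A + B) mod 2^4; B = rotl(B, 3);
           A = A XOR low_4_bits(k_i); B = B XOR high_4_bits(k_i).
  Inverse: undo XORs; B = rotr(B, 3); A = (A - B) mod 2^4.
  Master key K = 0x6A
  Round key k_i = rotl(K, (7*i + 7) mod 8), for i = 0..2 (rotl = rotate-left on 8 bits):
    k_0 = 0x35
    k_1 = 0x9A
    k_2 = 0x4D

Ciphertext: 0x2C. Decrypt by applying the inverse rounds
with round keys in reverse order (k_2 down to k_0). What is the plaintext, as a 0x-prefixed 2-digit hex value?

s_0 = ciphertext = 0x2C
s_1 = InvRound(s_0, k_2) = 0xE1
s_2 = InvRound(s_1, k_1) = 0x31
s_3 = InvRound(s_2, k_0) = 0x24

0x24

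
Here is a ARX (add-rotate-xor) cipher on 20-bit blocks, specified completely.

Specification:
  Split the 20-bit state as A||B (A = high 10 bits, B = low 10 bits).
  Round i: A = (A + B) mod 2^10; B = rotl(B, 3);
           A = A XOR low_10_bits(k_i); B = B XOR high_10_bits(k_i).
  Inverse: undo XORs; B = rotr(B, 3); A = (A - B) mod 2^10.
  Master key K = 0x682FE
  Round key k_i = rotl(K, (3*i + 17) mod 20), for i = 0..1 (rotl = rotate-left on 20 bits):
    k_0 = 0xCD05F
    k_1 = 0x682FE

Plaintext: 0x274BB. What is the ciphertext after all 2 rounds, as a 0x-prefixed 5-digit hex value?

s_0 = plaintext = 0x274BB
s_1 = Round(s_0, k_0) = 0x41EED
s_2 = Round(s_1, k_1) = 0x42ACD

0x42ACD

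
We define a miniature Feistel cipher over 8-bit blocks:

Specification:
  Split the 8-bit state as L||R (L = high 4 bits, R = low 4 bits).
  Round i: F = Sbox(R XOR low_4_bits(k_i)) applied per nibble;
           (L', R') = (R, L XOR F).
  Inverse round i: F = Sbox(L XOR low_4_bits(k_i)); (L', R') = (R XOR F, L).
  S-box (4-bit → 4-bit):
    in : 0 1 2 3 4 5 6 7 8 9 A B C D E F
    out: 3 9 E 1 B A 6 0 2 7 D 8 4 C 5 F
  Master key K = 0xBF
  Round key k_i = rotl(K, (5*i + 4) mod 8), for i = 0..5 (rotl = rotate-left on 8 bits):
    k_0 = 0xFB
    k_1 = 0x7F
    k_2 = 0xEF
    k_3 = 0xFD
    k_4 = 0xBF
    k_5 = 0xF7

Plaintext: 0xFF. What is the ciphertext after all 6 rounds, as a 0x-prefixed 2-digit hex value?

0x51

s_0 = plaintext = 0xFF
s_1 = Round(s_0, k_0) = 0xF4
s_2 = Round(s_1, k_1) = 0x47
s_3 = Round(s_2, k_2) = 0x76
s_4 = Round(s_3, k_3) = 0x6F
s_5 = Round(s_4, k_4) = 0xF5
s_6 = Round(s_5, k_5) = 0x51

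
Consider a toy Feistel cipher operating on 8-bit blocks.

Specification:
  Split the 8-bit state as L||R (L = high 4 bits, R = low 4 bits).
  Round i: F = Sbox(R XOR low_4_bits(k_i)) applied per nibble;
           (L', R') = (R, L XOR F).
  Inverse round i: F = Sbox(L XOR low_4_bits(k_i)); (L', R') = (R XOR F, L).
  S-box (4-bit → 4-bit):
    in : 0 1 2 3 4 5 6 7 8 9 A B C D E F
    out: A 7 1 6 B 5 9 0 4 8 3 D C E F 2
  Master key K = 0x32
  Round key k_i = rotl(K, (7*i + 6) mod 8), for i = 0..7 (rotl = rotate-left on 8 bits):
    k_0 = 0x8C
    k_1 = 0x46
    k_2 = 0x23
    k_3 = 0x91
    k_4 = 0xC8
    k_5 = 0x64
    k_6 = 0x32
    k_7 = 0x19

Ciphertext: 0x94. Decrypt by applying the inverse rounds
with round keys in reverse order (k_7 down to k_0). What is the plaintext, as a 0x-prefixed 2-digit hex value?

0xEB

s_0 = ciphertext = 0x94
s_1 = InvRound(s_0, k_7) = 0xE9
s_2 = InvRound(s_1, k_6) = 0x5E
s_3 = InvRound(s_2, k_5) = 0x95
s_4 = InvRound(s_3, k_4) = 0x29
s_5 = InvRound(s_4, k_3) = 0xF2
s_6 = InvRound(s_5, k_2) = 0xEF
s_7 = InvRound(s_6, k_1) = 0xBE
s_8 = InvRound(s_7, k_0) = 0xEB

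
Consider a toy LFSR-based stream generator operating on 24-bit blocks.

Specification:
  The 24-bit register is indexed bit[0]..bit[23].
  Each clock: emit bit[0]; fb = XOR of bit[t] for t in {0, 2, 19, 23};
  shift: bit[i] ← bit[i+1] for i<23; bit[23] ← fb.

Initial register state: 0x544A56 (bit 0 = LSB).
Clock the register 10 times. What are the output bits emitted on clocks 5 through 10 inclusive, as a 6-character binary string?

101001

reg_0 = 0x544A56
clock 1: out=0, reg = 0xAA252B
clock 2: out=1, reg = 0xD51295
clock 3: out=1, reg = 0xEA894A
clock 4: out=0, reg = 0x7544A5
clock 5: out=1, reg = 0x3AA252
clock 6: out=0, reg = 0x9D5129
clock 7: out=1, reg = 0xCEA894
clock 8: out=0, reg = 0xE7544A
clock 9: out=0, reg = 0xF3AA25
clock 10: out=1, reg = 0xF9D512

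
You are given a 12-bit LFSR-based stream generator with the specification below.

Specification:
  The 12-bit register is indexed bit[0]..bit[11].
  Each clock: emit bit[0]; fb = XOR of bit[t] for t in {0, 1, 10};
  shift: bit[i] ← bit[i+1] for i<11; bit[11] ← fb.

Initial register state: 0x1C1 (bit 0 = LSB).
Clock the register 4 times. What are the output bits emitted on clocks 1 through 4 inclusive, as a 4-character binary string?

1000

reg_0 = 0x1C1
clock 1: out=1, reg = 0x8E0
clock 2: out=0, reg = 0x470
clock 3: out=0, reg = 0xA38
clock 4: out=0, reg = 0x51C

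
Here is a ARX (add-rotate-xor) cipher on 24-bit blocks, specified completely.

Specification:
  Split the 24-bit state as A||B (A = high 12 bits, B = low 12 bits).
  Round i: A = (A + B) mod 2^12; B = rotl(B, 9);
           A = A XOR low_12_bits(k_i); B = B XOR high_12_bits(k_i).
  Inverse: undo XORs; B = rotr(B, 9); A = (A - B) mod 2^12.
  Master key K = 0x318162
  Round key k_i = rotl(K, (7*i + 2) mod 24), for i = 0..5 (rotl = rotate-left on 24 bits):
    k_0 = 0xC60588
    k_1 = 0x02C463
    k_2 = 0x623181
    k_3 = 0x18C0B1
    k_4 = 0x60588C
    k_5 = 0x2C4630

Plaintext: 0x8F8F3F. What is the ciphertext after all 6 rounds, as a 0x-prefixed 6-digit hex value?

0xB61445

s_0 = plaintext = 0x8F8F3F
s_1 = Round(s_0, k_0) = 0xDBF387
s_2 = Round(s_1, k_1) = 0x525E5C
s_3 = Round(s_2, k_2) = 0x200FE8
s_4 = Round(s_3, k_3) = 0x159071
s_5 = Round(s_4, k_4) = 0x94640B
s_6 = Round(s_5, k_5) = 0xB61445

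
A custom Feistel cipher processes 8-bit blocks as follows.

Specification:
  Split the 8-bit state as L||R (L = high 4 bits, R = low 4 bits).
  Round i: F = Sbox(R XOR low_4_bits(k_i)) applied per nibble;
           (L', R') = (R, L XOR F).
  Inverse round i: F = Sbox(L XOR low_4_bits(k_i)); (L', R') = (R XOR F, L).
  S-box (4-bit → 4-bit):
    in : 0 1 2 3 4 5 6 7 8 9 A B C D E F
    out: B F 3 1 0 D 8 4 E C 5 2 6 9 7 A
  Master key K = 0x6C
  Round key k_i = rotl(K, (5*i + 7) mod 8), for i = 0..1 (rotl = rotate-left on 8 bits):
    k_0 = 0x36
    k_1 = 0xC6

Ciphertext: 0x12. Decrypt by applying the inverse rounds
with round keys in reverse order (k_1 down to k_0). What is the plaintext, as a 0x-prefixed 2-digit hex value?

s_0 = ciphertext = 0x12
s_1 = InvRound(s_0, k_1) = 0x61
s_2 = InvRound(s_1, k_0) = 0xA6

0xA6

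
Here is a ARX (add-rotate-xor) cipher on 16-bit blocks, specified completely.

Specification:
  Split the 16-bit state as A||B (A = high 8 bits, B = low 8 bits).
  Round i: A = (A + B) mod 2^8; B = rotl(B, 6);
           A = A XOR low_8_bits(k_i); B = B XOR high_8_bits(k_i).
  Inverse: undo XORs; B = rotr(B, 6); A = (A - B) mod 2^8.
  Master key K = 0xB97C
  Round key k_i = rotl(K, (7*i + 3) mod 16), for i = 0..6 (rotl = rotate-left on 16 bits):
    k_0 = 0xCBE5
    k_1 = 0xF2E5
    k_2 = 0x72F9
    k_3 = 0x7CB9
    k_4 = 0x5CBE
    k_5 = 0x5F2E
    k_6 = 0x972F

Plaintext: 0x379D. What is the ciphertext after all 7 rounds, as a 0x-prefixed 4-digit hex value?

0xCF70

s_0 = plaintext = 0x379D
s_1 = Round(s_0, k_0) = 0x31AC
s_2 = Round(s_1, k_1) = 0x38D9
s_3 = Round(s_2, k_2) = 0xE804
s_4 = Round(s_3, k_3) = 0x557D
s_5 = Round(s_4, k_4) = 0x6C03
s_6 = Round(s_5, k_5) = 0x419F
s_7 = Round(s_6, k_6) = 0xCF70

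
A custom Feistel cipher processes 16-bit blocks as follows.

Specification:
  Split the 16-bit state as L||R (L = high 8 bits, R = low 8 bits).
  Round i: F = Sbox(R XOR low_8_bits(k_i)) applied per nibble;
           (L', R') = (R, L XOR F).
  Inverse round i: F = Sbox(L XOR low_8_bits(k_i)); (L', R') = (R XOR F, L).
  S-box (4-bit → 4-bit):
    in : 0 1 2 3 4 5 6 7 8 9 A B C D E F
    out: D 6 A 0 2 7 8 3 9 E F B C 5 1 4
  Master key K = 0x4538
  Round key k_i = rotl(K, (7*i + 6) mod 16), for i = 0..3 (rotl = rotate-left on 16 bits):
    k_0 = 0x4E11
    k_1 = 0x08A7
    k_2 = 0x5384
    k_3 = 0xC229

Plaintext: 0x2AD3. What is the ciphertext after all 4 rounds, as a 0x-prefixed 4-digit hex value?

0xD2BB

s_0 = plaintext = 0x2AD3
s_1 = Round(s_0, k_0) = 0xD3E0
s_2 = Round(s_1, k_1) = 0xE0F0
s_3 = Round(s_2, k_2) = 0xF0D2
s_4 = Round(s_3, k_3) = 0xD2BB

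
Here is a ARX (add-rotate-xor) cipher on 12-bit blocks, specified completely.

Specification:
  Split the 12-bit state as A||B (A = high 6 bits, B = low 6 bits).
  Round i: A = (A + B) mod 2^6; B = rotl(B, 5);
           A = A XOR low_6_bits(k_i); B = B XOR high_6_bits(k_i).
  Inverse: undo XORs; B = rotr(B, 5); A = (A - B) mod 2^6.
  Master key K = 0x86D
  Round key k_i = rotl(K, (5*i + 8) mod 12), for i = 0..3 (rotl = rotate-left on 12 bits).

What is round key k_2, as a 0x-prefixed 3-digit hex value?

0xB61

K = 0x86D
k_0 = rotl(K, (5*0+8) mod 12) = rotl(K, 8) = 0xD86
k_1 = rotl(K, (5*1+8) mod 12) = rotl(K, 1) = 0x0DB
k_2 = rotl(K, (5*2+8) mod 12) = rotl(K, 6) = 0xB61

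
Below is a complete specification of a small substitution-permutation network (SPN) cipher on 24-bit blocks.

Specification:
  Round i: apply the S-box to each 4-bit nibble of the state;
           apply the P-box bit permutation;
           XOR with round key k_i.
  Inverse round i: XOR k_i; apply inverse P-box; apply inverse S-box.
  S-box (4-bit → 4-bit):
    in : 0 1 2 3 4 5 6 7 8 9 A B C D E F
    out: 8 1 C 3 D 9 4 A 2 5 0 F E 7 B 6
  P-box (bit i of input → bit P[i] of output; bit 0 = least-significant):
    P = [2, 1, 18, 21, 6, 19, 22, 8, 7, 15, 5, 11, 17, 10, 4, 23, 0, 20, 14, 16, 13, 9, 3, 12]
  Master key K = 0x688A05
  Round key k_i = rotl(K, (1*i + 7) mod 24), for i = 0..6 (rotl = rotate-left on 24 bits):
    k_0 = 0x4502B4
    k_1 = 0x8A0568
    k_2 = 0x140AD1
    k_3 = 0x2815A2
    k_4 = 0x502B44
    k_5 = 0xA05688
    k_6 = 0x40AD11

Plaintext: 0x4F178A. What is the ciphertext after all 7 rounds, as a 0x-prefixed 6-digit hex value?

0xD2391A

s_0 = plaintext = 0x4F178A
s_1 = Round(s_0, k_0) = 0x5FFABC
s_2 = Round(s_1, k_1) = 0xF6703A
s_3 = Round(s_2, k_2) = 0x9C4499
s_4 = Round(s_3, k_3) = 0xFF7D5E
s_5 = Round(s_4, k_4) = 0xE0ECAA
s_6 = Round(s_5, k_5) = 0x23E8A8
s_7 = Round(s_6, k_6) = 0xD2391A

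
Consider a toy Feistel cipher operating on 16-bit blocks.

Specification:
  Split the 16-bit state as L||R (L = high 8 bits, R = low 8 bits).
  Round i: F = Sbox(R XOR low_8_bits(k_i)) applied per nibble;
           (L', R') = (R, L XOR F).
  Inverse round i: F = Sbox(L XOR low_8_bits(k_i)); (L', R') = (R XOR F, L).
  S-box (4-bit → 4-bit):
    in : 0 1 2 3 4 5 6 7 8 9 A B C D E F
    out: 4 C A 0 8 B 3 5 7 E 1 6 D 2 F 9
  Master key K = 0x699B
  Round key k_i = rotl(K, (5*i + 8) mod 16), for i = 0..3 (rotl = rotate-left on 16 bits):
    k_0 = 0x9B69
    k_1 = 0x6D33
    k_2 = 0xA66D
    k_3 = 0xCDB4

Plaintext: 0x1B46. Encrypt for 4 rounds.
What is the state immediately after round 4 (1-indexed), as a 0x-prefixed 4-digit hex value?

0x075A

s_0 = plaintext = 0x1B46
s_1 = Round(s_0, k_0) = 0x46B2
s_2 = Round(s_1, k_1) = 0xB23A
s_3 = Round(s_2, k_2) = 0x3A07
s_4 = Round(s_3, k_3) = 0x075A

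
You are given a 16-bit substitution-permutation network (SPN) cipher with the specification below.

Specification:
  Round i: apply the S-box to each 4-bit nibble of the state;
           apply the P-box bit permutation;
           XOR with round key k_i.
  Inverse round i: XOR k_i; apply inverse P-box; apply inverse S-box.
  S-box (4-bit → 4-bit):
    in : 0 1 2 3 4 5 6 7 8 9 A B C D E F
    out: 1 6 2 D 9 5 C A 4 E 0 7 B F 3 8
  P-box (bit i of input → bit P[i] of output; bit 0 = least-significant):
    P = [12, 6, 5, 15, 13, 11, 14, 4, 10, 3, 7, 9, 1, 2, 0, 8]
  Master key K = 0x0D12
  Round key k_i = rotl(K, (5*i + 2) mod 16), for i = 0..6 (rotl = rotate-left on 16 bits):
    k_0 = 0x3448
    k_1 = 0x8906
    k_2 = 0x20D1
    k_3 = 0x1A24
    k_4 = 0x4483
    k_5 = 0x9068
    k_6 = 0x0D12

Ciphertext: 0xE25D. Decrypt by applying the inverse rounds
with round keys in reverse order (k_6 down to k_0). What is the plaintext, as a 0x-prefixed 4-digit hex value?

0xC2CC

s_0 = ciphertext = 0xE25D
s_1 = InvRound(s_0, k_6) = 0xDCB7
s_2 = InvRound(s_1, k_5) = 0xBB92
s_3 = InvRound(s_2, k_4) = 0x64D4
s_4 = InvRound(s_3, k_3) = 0xA3DB
s_5 = InvRound(s_4, k_2) = 0x47AF
s_6 = InvRound(s_5, k_1) = 0x8D16
s_7 = InvRound(s_6, k_0) = 0xC2CC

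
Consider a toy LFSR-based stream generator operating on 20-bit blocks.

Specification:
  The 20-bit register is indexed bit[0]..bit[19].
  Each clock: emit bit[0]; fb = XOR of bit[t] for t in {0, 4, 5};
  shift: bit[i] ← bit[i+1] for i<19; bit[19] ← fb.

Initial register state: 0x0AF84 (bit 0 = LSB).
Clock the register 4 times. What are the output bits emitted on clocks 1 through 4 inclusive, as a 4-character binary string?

reg_0 = 0x0AF84
clock 1: out=0, reg = 0x057C2
clock 2: out=0, reg = 0x02BE1
clock 3: out=1, reg = 0x015F0
clock 4: out=0, reg = 0x00AF8

0010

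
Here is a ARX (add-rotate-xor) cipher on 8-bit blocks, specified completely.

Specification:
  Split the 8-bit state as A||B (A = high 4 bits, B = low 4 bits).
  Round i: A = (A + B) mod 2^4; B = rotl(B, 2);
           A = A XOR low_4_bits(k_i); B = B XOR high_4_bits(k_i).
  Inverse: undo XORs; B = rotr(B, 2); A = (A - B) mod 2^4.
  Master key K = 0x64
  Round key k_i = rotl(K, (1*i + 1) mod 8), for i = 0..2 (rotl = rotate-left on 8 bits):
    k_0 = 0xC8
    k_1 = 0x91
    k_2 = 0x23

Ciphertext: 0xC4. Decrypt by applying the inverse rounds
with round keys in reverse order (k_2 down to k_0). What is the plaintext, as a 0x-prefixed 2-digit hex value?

s_0 = ciphertext = 0xC4
s_1 = InvRound(s_0, k_2) = 0x69
s_2 = InvRound(s_1, k_1) = 0x70
s_3 = InvRound(s_2, k_0) = 0xC3

0xC3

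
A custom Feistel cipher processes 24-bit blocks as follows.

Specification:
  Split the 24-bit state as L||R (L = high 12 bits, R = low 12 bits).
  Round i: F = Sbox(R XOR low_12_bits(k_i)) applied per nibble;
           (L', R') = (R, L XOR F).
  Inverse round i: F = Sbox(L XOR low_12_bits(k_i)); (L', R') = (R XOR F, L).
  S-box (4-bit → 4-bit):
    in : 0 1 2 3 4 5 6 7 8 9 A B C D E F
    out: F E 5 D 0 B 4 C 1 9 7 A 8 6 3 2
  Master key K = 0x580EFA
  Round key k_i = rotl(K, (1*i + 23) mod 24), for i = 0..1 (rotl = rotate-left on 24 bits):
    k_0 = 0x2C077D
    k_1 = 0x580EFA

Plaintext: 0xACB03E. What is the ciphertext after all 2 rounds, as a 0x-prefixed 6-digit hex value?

s_0 = plaintext = 0xACB03E
s_1 = Round(s_0, k_0) = 0x03E6C6
s_2 = Round(s_1, k_1) = 0x6C61E6

0x6C61E6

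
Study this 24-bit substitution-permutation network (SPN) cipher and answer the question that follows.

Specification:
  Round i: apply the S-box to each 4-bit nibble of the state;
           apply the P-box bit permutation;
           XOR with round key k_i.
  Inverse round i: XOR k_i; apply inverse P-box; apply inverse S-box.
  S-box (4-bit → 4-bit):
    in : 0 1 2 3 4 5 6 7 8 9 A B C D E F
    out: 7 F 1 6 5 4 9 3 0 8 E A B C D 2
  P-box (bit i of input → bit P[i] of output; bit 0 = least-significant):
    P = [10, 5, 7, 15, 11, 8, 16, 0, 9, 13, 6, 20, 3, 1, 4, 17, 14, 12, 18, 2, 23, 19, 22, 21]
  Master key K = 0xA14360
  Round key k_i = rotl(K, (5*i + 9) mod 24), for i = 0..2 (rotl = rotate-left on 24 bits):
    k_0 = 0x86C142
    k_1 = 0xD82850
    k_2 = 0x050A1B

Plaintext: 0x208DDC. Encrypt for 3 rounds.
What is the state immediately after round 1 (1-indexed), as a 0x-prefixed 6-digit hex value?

s_0 = plaintext = 0x208DDC
s_1 = Round(s_0, k_0) = 0x131523
s_2 = Round(s_1, k_1) = 0x3630AA
s_3 = Round(s_2, k_2) = 0x4CE9EC

0x131523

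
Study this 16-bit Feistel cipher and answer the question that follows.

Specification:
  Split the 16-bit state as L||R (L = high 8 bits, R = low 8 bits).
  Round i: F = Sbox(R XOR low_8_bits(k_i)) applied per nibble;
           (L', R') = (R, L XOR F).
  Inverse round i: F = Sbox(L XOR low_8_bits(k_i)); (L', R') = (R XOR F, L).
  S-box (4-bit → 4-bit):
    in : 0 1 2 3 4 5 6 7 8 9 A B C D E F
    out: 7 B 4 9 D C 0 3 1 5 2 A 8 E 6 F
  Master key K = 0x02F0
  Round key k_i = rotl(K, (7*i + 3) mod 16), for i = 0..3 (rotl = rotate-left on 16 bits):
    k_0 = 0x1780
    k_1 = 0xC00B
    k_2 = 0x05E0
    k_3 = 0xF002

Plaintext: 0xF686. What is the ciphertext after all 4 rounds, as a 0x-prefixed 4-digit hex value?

s_0 = plaintext = 0xF686
s_1 = Round(s_0, k_0) = 0x8686
s_2 = Round(s_1, k_1) = 0x8698
s_3 = Round(s_2, k_2) = 0x98B7
s_4 = Round(s_3, k_3) = 0xB734

0xB734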